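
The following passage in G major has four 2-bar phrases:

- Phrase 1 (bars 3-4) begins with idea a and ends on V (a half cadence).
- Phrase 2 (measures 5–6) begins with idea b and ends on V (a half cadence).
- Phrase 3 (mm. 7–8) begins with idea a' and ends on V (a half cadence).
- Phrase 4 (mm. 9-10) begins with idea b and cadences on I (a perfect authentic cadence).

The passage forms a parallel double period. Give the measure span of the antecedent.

measures 3–6

In a double period the first pair of phrases (ending half cadence) is the large antecedent and the second pair (ending perfect authentic cadence) is the large consequent; the antecedent is measures 3–6.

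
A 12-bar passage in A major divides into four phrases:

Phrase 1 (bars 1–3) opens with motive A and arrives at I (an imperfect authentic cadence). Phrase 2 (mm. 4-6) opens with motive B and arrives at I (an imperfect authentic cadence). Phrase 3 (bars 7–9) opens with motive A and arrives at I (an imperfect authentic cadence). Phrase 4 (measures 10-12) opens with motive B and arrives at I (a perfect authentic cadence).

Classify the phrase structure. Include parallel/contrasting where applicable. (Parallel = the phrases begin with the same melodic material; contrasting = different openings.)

Four phrases in two halves: the first half (bars 1–6) ends with an imperfect authentic cadence, the second (bars 7-12) with a perfect authentic cadence — a large antecedent–consequent pair, i.e. a double period.
Phrase 3 begins with the same material as phrase 1, making it parallel.

parallel double period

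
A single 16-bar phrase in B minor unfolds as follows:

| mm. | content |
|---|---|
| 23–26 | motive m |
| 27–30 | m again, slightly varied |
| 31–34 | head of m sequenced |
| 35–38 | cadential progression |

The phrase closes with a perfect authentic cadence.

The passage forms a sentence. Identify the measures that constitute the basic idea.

measures 23–26

The presentation of a sentence is the basic idea (bars 23-26) plus its repetition (bars 27–30); the basic idea is therefore measures 23-26.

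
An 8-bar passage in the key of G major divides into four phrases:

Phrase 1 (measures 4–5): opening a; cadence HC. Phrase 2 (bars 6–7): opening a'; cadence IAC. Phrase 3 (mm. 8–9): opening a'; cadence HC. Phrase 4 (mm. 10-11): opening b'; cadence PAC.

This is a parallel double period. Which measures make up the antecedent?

measures 4–7

In a double period the first pair of phrases (ending imperfect authentic cadence) is the large antecedent and the second pair (ending perfect authentic cadence) is the large consequent; the antecedent is measures 4–7.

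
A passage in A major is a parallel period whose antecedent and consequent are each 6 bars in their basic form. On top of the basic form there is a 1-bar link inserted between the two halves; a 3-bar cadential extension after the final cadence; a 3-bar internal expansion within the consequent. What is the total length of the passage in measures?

19 measures

Basic parallel period: 6 + 6 = 12 bars.
12 (basic form) + 1 (link) + 3 (cadential extension) + 3 (internal expansion) = 19.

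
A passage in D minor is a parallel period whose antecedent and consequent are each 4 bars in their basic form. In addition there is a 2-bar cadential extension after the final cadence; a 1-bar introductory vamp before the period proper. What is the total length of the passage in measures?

11 measures

Basic parallel period: 4 + 4 = 8 bars.
8 (basic form) + 2 (cadential extension) + 1 (introduction) = 11.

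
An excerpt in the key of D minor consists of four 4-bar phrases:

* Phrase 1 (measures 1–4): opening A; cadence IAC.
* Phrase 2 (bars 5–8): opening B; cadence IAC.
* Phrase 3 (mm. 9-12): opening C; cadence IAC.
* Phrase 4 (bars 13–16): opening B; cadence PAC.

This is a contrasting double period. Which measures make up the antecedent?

In a double period the first pair of phrases (ending imperfect authentic cadence) is the large antecedent and the second pair (ending perfect authentic cadence) is the large consequent; the antecedent is measures 1–8.

measures 1–8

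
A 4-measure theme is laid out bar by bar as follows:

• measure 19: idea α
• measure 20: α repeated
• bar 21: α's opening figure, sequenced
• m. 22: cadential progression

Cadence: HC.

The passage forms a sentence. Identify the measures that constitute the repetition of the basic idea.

measures 20–20

The presentation of a sentence is the basic idea (bar 19) plus its repetition (measure 20); the repetition of the basic idea is therefore m. 20.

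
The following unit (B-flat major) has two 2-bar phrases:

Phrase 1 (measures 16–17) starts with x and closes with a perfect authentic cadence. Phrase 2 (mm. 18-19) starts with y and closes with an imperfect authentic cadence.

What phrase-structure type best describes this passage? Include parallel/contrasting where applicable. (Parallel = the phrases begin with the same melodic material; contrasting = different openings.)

phrase group

The second phrase closes with an imperfect authentic cadence, which is not stronger than the first phrase's perfect authentic cadence; without a weak→strong cadential pair there is no antecedent–consequent relationship, so this is a phrase group rather than a period.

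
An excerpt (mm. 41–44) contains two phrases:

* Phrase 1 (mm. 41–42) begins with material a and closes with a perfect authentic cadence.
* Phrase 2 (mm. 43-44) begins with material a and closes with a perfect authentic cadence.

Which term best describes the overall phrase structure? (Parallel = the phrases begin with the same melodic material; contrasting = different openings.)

Both phrases have the same opening (a) and the same cadence (perfect authentic cadence): the second is a restatement, not a consequent, so this is a repeated phrase rather than a period.

repeated phrase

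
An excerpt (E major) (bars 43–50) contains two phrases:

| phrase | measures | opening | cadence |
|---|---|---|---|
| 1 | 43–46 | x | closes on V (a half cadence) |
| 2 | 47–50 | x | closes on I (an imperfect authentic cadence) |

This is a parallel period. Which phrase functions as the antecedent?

phrase 1

The phrase ending with the weaker cadence (half cadence) is the antecedent; the one ending more conclusively (imperfect authentic cadence) is the consequent. The antecedent is phrase 1.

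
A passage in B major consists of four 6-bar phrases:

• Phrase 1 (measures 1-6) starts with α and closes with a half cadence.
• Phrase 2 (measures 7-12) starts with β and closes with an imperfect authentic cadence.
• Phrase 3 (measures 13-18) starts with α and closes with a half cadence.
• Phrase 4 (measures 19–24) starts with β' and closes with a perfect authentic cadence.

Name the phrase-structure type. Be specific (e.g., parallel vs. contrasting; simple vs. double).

parallel double period

Four phrases in two halves: the first half (bars 1–12) ends with an imperfect authentic cadence, the second (mm. 13–24) with a perfect authentic cadence — a large antecedent–consequent pair, i.e. a double period.
Phrase 3 begins with the same material as phrase 1, making it parallel.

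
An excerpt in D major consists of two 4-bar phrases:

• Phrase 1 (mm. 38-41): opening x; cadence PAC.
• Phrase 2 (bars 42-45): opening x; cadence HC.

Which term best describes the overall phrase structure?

phrase group

The second phrase closes with a half cadence, which is not stronger than the first phrase's perfect authentic cadence; without a weak→strong cadential pair there is no antecedent–consequent relationship, so this is a phrase group rather than a period.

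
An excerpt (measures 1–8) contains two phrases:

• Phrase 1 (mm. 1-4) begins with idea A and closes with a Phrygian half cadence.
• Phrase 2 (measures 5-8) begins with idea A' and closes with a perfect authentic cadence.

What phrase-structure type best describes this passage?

Phrase 1 ends with a Phrygian half cadence (weaker) and phrase 2 with a perfect authentic cadence (stronger): antecedent + consequent = a period.
The two phrases open with the same material (A / A'), so the period is parallel.

parallel period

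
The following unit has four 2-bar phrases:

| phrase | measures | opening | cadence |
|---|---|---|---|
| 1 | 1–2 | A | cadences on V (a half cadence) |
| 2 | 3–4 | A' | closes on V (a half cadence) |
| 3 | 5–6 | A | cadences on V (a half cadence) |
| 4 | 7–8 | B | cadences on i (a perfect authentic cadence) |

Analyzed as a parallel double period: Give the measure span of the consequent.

In a double period the four phrases pair into a large antecedent (phrases 1–2, ending half cadence) and a large consequent (phrases 3–4, ending perfect authentic cadence). The consequent spans mm. 5-8.

measures 5–8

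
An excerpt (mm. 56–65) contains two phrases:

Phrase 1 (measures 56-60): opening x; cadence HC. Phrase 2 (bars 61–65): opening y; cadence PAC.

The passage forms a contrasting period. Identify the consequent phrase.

The phrase ending with the weaker cadence (half cadence) is the antecedent; the one ending more conclusively (perfect authentic cadence) is the consequent. The consequent is phrase 2.

phrase 2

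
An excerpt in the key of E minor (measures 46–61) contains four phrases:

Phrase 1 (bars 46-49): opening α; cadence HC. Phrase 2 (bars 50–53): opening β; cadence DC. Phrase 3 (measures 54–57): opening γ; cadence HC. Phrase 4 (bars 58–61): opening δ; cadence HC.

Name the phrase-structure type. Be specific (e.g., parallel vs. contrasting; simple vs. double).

phrase group

Phrase 4 ends with a half cadence, no stronger than phrase 2's deceptive cadence, so the four phrases do not form a double period; nor do phrases 3–4 duplicate 1–2, so it is not a repeated period. With no phrase reaching a conclusive cadence, the passage is a phrase group.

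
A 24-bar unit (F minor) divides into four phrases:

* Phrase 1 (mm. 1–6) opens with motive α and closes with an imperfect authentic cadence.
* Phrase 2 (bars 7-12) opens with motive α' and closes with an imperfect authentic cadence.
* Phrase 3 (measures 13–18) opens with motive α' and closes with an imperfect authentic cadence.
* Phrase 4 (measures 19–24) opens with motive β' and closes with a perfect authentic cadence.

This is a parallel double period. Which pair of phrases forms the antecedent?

phrases 1 and 2

In a double period the first pair of phrases (ending imperfect authentic cadence) is the large antecedent and the second pair (ending perfect authentic cadence) is the large consequent; the antecedent is phrases 1 and 2.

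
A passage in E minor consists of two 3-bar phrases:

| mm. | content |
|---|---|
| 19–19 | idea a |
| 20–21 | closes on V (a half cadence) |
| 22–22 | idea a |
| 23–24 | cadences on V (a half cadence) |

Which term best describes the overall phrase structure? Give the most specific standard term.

Both phrases have the same opening (a) and the same cadence (half cadence): the second is a restatement, not a consequent, so this is a repeated phrase rather than a period.

repeated phrase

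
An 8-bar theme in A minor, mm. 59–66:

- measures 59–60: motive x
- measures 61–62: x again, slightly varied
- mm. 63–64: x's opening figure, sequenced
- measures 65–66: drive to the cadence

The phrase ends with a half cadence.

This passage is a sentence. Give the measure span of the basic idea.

The presentation of a sentence is the basic idea (bars 59–60) plus its repetition (bars 61-62); the basic idea is therefore mm. 59–60.

measures 59–60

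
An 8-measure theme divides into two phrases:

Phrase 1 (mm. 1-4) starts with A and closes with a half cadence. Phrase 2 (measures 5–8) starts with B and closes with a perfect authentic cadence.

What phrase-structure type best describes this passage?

contrasting period

Phrase 1 ends with a half cadence (weaker) and phrase 2 with a perfect authentic cadence (stronger): antecedent + consequent = a period.
The two phrases open with different material (A / B), so the period is contrasting.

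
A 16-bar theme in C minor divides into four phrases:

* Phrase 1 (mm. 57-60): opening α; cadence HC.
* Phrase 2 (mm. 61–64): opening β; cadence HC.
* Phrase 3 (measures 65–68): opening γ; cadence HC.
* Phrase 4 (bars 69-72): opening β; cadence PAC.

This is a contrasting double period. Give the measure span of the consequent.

In a double period the first pair of phrases (ending half cadence) is the large antecedent and the second pair (ending perfect authentic cadence) is the large consequent; the consequent is measures 65–72.

measures 65–72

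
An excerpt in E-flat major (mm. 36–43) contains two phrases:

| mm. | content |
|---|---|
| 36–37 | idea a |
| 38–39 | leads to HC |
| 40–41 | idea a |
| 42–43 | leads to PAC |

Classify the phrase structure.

parallel period

Phrase 1 ends with a half cadence (weaker) and phrase 2 with a perfect authentic cadence (stronger): antecedent + consequent = a period.
The two phrases open with the same material (a / a), so the period is parallel.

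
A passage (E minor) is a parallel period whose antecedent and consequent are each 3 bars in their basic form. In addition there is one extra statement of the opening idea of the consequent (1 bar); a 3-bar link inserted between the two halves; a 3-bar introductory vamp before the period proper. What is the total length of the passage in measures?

Basic parallel period: 3 + 3 = 6 bars.
6 (basic form) + 1 (extra statement) + 3 (link) + 3 (introduction) = 13.

13 measures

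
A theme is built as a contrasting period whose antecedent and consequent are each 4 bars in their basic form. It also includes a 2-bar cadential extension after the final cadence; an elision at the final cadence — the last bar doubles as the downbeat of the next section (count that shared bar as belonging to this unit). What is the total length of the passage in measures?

Basic contrasting period: 4 + 4 = 8 bars.
8 (basic form) + 2 (cadential extension) = 10.
The elision shares a bar with the next section but does not change this unit's count.

10 measures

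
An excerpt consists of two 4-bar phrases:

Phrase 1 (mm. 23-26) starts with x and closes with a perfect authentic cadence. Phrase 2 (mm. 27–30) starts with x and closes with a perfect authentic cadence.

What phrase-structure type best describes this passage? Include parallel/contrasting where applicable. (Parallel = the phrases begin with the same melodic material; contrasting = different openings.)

Both phrases have the same opening (x) and the same cadence (perfect authentic cadence): the second is a restatement, not a consequent, so this is a repeated phrase rather than a period.

repeated phrase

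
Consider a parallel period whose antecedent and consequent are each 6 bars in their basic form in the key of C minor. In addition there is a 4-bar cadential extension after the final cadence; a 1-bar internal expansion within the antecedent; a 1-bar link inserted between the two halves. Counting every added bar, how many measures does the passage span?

Basic parallel period: 6 + 6 = 12 bars.
12 (basic form) + 4 (cadential extension) + 1 (internal expansion) + 1 (link) = 18.

18 measures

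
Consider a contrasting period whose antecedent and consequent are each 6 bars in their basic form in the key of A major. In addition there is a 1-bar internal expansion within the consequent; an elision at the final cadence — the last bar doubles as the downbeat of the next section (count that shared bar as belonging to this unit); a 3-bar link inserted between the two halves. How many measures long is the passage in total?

Basic contrasting period: 6 + 6 = 12 bars.
12 (basic form) + 1 (internal expansion) + 3 (link) = 16.
The elision shares a bar with the next section but does not change this unit's count.

16 measures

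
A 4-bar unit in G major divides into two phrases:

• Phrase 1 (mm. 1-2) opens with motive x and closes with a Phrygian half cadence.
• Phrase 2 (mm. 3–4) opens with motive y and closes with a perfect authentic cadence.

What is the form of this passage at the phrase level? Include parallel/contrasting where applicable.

contrasting period

Phrase 1 ends with a Phrygian half cadence (weaker) and phrase 2 with a perfect authentic cadence (stronger): antecedent + consequent = a period.
The two phrases open with different material (x / y), so the period is contrasting.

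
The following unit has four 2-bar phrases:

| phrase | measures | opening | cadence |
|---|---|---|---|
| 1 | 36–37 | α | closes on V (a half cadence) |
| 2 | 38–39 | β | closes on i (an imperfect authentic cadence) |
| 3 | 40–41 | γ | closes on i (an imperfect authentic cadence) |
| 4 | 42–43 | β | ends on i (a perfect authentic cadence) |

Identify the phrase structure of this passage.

Four phrases in two halves: the first half (mm. 36-39) ends with an imperfect authentic cadence, the second (mm. 40–43) with a perfect authentic cadence — a large antecedent–consequent pair, i.e. a double period.
Phrase 3 begins with different material from phrase 1, making it contrasting.

contrasting double period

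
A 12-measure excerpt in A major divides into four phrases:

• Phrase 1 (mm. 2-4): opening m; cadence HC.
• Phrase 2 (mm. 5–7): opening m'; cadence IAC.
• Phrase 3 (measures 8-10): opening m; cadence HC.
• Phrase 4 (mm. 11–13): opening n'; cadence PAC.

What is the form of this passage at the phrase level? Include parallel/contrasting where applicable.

parallel double period

Four phrases in two halves: the first half (bars 2–7) ends with an imperfect authentic cadence, the second (measures 8–13) with a perfect authentic cadence — a large antecedent–consequent pair, i.e. a double period.
Phrase 3 begins with the same material as phrase 1, making it parallel.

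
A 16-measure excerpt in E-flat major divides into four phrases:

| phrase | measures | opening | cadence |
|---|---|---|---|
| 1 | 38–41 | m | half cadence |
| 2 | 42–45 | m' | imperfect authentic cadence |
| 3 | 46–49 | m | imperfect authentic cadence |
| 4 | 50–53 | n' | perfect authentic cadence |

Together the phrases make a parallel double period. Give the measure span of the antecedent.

In a double period the first pair of phrases (ending imperfect authentic cadence) is the large antecedent and the second pair (ending perfect authentic cadence) is the large consequent; the antecedent is measures 38–45.

measures 38–45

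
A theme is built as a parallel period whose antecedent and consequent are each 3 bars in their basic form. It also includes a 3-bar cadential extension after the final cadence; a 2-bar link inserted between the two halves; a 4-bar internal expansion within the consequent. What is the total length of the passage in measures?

15 measures

Basic parallel period: 3 + 3 = 6 bars.
6 (basic form) + 3 (cadential extension) + 2 (link) + 4 (internal expansion) = 15.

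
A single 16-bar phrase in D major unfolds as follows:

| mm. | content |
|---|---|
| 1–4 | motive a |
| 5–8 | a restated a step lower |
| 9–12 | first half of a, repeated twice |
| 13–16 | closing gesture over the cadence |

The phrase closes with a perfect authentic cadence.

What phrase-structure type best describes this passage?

sentence

Basic idea (mm. 1-4) + its repetition (mm. 5–8) form the presentation; fragmentation and cadence (measures 9–16) form the continuation — the 16-bar whole is a sentence.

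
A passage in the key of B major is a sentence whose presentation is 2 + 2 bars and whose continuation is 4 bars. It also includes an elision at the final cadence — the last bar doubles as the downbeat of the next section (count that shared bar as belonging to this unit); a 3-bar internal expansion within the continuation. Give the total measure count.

Basic sentence: 2 + 2 + 4 = 8 bars.
8 (basic form) + 3 (internal expansion) = 11.
The elision shares a bar with the next section but does not change this unit's count.

11 measures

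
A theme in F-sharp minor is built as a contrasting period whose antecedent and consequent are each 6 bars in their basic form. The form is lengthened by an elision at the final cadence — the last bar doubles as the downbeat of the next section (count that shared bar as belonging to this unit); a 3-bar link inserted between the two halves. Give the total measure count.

15 measures

Basic contrasting period: 6 + 6 = 12 bars.
12 (basic form) + 3 (link) = 15.
The elision shares a bar with the next section but does not change this unit's count.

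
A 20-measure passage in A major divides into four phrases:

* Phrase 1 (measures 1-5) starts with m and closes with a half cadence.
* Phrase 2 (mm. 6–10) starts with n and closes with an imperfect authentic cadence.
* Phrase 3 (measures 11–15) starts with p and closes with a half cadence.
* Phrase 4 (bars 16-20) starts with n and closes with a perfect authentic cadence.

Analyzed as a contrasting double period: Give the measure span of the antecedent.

In a double period the four phrases pair into a large antecedent (phrases 1–2, ending imperfect authentic cadence) and a large consequent (phrases 3–4, ending perfect authentic cadence). The antecedent spans mm. 1–10.

measures 1–10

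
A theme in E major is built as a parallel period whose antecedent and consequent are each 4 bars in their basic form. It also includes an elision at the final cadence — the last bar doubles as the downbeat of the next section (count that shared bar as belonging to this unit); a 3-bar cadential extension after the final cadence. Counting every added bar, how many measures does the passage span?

Basic parallel period: 4 + 4 = 8 bars.
8 (basic form) + 3 (cadential extension) = 11.
The elision shares a bar with the next section but does not change this unit's count.

11 measures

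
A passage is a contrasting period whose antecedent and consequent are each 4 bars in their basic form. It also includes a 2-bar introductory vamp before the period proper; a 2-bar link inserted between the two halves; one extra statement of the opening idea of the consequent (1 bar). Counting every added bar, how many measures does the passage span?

13 measures

Basic contrasting period: 4 + 4 = 8 bars.
8 (basic form) + 2 (introduction) + 2 (link) + 1 (extra statement) = 13.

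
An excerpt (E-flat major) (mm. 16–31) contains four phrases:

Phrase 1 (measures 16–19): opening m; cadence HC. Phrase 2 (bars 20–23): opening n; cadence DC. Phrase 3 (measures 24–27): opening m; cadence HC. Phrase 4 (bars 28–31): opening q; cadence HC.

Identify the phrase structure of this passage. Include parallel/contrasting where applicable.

Phrase 4 ends with a half cadence, no stronger than phrase 2's deceptive cadence, so the four phrases do not form a double period; nor do phrases 3–4 duplicate 1–2, so it is not a repeated period. With no phrase reaching a conclusive cadence, the passage is a phrase group.

phrase group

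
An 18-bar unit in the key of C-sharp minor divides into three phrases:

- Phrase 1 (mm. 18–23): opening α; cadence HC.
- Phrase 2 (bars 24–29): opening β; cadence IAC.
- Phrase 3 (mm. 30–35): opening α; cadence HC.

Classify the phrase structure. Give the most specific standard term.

The final phrase closes with a half cadence, which is not stronger than the preceding imperfect authentic cadence; the 3 phrases lack an overall antecedent–consequent design and so form a phrase group.

phrase group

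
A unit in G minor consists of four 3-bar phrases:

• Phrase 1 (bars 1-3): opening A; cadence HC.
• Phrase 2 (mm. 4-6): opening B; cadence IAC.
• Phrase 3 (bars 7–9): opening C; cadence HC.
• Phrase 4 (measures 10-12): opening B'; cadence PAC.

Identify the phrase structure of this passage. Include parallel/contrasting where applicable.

contrasting double period

Four phrases in two halves: the first half (bars 1–6) ends with an imperfect authentic cadence, the second (mm. 7–12) with a perfect authentic cadence — a large antecedent–consequent pair, i.e. a double period.
Phrase 3 begins with different material from phrase 1, making it contrasting.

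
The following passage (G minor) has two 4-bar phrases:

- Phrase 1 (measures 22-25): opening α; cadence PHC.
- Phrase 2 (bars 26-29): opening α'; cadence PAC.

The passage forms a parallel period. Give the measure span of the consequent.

The antecedent is the phrase ending with the weaker cadence (Phrygian half cadence, phrase 1) and the consequent the one ending more conclusively (perfect authentic cadence, phrase 2); the consequent is mm. 26–29.

measures 26–29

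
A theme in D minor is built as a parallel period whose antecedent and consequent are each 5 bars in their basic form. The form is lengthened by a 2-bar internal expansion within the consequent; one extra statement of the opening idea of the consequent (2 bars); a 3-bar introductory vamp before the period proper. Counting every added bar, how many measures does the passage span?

17 measures

Basic parallel period: 5 + 5 = 10 bars.
10 (basic form) + 2 (internal expansion) + 2 (extra statement) + 3 (introduction) = 17.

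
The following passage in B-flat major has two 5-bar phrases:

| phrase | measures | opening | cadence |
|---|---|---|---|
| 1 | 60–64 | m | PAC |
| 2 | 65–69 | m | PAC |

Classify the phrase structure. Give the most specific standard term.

repeated phrase

Both phrases have the same opening (m) and the same cadence (perfect authentic cadence): the second is a restatement, not a consequent, so this is a repeated phrase rather than a period.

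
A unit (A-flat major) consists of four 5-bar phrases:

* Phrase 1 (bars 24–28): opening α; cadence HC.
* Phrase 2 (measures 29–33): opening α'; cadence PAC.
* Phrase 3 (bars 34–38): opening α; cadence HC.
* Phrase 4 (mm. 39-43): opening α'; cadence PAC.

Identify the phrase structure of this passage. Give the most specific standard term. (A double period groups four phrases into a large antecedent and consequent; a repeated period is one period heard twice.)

The cadence pattern HC–PAC–HC–PAC is weak–strong twice, and phrases 3–4 restate phrases 1–2: a period heard twice, not a double period (which would end weakly at phrase 2).

repeated period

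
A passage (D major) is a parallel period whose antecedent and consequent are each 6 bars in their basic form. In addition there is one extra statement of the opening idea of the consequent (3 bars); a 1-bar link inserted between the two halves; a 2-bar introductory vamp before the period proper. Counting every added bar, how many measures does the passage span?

18 measures

Basic parallel period: 6 + 6 = 12 bars.
12 (basic form) + 3 (extra statement) + 1 (link) + 2 (introduction) = 18.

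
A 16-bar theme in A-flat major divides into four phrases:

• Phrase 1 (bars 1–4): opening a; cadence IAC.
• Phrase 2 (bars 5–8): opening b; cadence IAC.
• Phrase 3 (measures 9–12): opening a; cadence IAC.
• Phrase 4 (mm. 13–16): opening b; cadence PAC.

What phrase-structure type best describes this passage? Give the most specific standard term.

parallel double period

Four phrases in two halves: the first half (measures 1-8) ends with an imperfect authentic cadence, the second (mm. 9–16) with a perfect authentic cadence — a large antecedent–consequent pair, i.e. a double period.
Phrase 3 begins with the same material as phrase 1, making it parallel.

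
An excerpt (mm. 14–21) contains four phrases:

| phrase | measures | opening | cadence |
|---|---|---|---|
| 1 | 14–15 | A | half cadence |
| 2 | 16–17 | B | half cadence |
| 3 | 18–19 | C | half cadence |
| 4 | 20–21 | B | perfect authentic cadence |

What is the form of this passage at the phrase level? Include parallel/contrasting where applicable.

Four phrases in two halves: the first half (bars 14–17) ends with a half cadence, the second (mm. 18–21) with a perfect authentic cadence — a large antecedent–consequent pair, i.e. a double period.
Phrase 3 begins with different material from phrase 1, making it contrasting.

contrasting double period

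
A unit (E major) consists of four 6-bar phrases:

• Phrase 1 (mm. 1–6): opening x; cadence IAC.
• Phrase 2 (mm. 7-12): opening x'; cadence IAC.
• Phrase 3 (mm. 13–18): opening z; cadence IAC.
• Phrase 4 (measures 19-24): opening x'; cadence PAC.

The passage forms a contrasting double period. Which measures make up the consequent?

measures 13–24

In a double period the four phrases pair into a large antecedent (phrases 1–2, ending imperfect authentic cadence) and a large consequent (phrases 3–4, ending perfect authentic cadence). The consequent spans bars 13–24.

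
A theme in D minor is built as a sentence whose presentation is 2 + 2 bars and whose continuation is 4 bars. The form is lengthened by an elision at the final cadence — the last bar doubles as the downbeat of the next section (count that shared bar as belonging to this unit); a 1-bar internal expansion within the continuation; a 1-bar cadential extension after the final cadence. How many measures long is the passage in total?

Basic sentence: 2 + 2 + 4 = 8 bars.
8 (basic form) + 1 (internal expansion) + 1 (cadential extension) = 10.
The elision shares a bar with the next section but does not change this unit's count.

10 measures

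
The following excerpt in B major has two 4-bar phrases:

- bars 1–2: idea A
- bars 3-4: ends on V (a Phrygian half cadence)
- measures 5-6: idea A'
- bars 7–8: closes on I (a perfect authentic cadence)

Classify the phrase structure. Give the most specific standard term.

parallel period

Phrase 1 ends with a Phrygian half cadence (weaker) and phrase 2 with a perfect authentic cadence (stronger): antecedent + consequent = a period.
The two phrases open with the same material (A / A'), so the period is parallel.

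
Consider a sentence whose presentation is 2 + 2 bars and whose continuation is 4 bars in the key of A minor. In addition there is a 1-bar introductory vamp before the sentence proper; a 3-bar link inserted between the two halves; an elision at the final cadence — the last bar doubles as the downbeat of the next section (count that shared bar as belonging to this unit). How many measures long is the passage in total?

Basic sentence: 2 + 2 + 4 = 8 bars.
8 (basic form) + 1 (introduction) + 3 (link) = 12.
The elision shares a bar with the next section but does not change this unit's count.

12 measures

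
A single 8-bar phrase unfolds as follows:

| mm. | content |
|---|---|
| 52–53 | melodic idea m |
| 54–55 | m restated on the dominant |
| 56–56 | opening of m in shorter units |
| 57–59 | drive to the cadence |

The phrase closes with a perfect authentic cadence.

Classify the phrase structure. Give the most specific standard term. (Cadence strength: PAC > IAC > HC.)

Basic idea (mm. 52–53) + its repetition (mm. 54-55) form the presentation; fragmentation and cadence (mm. 56–59) form the continuation — the 8-bar whole is a sentence.

sentence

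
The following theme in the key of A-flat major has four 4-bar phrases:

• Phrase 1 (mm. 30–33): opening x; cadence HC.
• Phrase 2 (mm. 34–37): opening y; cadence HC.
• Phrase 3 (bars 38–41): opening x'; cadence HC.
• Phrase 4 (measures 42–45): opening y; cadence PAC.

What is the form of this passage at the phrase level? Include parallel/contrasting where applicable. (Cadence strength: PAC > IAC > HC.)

Four phrases in two halves: the first half (bars 30-37) ends with a half cadence, the second (bars 38-45) with a perfect authentic cadence — a large antecedent–consequent pair, i.e. a double period.
Phrase 3 begins with the same material as phrase 1, making it parallel.

parallel double period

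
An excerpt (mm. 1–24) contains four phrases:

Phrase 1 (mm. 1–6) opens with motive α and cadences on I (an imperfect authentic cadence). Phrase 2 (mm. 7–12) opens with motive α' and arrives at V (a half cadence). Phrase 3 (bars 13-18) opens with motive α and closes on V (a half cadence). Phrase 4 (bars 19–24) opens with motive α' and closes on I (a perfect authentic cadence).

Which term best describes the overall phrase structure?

Four phrases in two halves: the first half (mm. 1-12) ends with a half cadence, the second (mm. 13-24) with a perfect authentic cadence — a large antecedent–consequent pair, i.e. a double period.
Phrase 3 begins with the same material as phrase 1, making it parallel.

parallel double period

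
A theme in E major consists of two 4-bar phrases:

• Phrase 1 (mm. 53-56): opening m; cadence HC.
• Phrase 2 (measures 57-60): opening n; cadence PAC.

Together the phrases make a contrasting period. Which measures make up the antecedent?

The phrase ending with the weaker cadence (half cadence) is the antecedent; the one ending more conclusively (perfect authentic cadence) is the consequent. The antecedent is measures 53–56.

measures 53–56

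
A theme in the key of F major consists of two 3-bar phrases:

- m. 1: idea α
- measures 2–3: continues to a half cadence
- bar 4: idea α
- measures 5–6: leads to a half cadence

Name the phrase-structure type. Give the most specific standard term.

repeated phrase

Both phrases have the same opening (α) and the same cadence (half cadence): the second is a restatement, not a consequent, so this is a repeated phrase rather than a period.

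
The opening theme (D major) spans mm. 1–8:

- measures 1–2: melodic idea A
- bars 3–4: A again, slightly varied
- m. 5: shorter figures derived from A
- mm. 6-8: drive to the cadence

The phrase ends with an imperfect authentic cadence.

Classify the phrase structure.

Basic idea (bars 1-2) + its repetition (measures 3–4) form the presentation; fragmentation and cadence (mm. 5-8) form the continuation — the 8-bar whole is a sentence.

sentence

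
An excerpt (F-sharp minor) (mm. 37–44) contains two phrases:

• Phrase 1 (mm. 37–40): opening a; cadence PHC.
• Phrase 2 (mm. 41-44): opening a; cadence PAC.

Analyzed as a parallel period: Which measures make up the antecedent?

measures 37–40

The antecedent is the phrase ending with the weaker cadence (Phrygian half cadence, phrase 1) and the consequent the one ending more conclusively (perfect authentic cadence, phrase 2); the antecedent is measures 37–40.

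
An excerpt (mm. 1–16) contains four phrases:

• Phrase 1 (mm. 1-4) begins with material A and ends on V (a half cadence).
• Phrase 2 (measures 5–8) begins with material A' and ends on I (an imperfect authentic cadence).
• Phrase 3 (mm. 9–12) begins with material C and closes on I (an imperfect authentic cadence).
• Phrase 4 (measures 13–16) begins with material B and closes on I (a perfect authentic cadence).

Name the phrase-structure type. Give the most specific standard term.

Four phrases in two halves: the first half (mm. 1-8) ends with an imperfect authentic cadence, the second (bars 9–16) with a perfect authentic cadence — a large antecedent–consequent pair, i.e. a double period.
Phrase 3 begins with different material from phrase 1, making it contrasting.

contrasting double period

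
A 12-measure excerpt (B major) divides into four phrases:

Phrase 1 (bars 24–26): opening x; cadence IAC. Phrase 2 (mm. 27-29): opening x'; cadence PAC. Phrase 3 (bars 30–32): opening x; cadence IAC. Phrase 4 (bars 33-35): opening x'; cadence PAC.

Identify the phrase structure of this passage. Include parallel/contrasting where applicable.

The cadence pattern IAC–PAC–IAC–PAC is weak–strong twice, and phrases 3–4 restate phrases 1–2: a period heard twice, not a double period (which would end weakly at phrase 2).

repeated period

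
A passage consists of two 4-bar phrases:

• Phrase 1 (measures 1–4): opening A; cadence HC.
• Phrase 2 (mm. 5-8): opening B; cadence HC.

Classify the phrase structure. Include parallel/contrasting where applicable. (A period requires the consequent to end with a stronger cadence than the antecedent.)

phrase group

The second phrase closes with a half cadence, which is not stronger than the first phrase's half cadence; without a weak→strong cadential pair there is no antecedent–consequent relationship, so this is a phrase group rather than a period.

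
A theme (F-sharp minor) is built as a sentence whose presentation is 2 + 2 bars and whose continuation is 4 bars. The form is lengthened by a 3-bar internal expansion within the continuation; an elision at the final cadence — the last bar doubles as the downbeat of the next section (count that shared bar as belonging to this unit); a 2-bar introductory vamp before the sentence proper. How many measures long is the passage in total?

13 measures

Basic sentence: 2 + 2 + 4 = 8 bars.
8 (basic form) + 3 (internal expansion) + 2 (introduction) = 13.
The elision shares a bar with the next section but does not change this unit's count.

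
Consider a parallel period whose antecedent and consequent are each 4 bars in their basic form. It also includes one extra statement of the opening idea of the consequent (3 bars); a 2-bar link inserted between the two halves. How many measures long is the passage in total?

13 measures

Basic parallel period: 4 + 4 = 8 bars.
8 (basic form) + 3 (extra statement) + 2 (link) = 13.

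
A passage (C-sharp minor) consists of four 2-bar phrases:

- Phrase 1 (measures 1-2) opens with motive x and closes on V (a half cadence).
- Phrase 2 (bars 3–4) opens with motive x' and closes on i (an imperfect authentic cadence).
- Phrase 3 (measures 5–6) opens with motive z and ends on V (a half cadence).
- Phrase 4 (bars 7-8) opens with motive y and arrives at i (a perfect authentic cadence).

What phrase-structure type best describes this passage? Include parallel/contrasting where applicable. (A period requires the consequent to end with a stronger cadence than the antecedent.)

contrasting double period

Four phrases in two halves: the first half (measures 1–4) ends with an imperfect authentic cadence, the second (measures 5–8) with a perfect authentic cadence — a large antecedent–consequent pair, i.e. a double period.
Phrase 3 begins with different material from phrase 1, making it contrasting.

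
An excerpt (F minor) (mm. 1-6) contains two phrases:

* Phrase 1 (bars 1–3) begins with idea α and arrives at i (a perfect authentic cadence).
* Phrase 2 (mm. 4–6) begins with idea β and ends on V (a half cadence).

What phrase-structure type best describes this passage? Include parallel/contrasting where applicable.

phrase group

The second phrase closes with a half cadence, which is not stronger than the first phrase's perfect authentic cadence; without a weak→strong cadential pair there is no antecedent–consequent relationship, so this is a phrase group rather than a period.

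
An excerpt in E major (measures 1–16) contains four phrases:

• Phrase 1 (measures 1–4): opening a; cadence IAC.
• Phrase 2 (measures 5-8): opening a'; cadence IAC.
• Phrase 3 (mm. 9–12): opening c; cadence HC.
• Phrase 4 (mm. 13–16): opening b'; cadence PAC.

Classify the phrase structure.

Four phrases in two halves: the first half (mm. 1-8) ends with an imperfect authentic cadence, the second (mm. 9–16) with a perfect authentic cadence — a large antecedent–consequent pair, i.e. a double period.
Phrase 3 begins with different material from phrase 1, making it contrasting.

contrasting double period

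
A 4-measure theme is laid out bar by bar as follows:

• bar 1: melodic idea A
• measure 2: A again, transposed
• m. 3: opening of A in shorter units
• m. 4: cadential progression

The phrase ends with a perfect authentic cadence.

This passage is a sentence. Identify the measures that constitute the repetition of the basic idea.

The presentation of a sentence is the basic idea (m. 1) plus its repetition (m. 2); the repetition of the basic idea is therefore m. 2.

measures 2–2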